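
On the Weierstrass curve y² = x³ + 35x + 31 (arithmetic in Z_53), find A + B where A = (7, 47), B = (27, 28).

(7, 47) + (27, 28). λ = (28 - 47)/(27 - 7) ≡ 34/20 mod 53. 20⁻¹ ≡ 8 (mod 53) since 20·8 = 160 ≡ 1, so λ ≡ 7.
  x = λ² - 7 - 27 = 49 - 34 ≡ 15; y = λ·(7 - 15) - 47 ≡ 3. → (15, 3)

(15, 3)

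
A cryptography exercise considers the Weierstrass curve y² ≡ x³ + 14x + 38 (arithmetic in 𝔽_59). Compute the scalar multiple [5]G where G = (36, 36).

(55, 6)

Repeated addition: build up to 5G.
2G: tangent at (36, 36): λ = (3·36² + 14)/(2·36) ≡ 8/13. 13⁻¹ ≡ 50 (mod 59), so λ ≡ 8·50 ≡ 46.
  x = λ² - 36 - 36 = 2116 - 72 ≡ 38; y = λ·(36 - 38) - 36 ≡ 49. → (38, 49)
3G: (38, 49) + (36, 36). λ = (36 - 49)/(36 - 38) ≡ 46/57 mod 59. 57⁻¹ ≡ 29 (mod 59) since 57·29 = 1653 ≡ 1, so λ ≡ 36.
  x = λ² - 38 - 36 = 1296 - 74 ≡ 42; y = λ·(38 - 42) - 49 ≡ 43. → (42, 43)
4G: (42, 43) + (36, 36). λ = (36 - 43)/(36 - 42) ≡ 52/53 mod 59. 53⁻¹ ≡ 49 (mod 59), so λ ≡ 11.
  x = λ² - 42 - 36 = 121 - 78 ≡ 43; y = λ·(42 - 43) - 43 ≡ 5. → (43, 5)
5G: (43, 5) + (36, 36). λ = (36 - 5)/(36 - 43) ≡ 31/52 mod 59. 52⁻¹ ≡ 42 (mod 59) since 52·42 = 2184 ≡ 1, so λ ≡ 4.
  x = λ² - 43 - 36 = 16 - 79 ≡ 55; y = λ·(43 - 55) - 5 ≡ 6. → (55, 6)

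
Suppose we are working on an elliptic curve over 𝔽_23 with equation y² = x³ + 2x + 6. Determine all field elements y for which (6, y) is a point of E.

x³ + 2x + 6 = 234 ≡ 4 (mod 23).
Square roots of 4 mod 23: 2 and 21 (since 2² = 4 ≡ 4).

2, 21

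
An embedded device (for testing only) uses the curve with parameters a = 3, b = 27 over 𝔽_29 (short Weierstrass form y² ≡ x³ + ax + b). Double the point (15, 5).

tangent at (15, 5): λ = (3·15² + 3)/(2·5) ≡ 11/10. 10⁻¹ ≡ 3 (mod 29), so λ ≡ 11·3 ≡ 4.
  x = λ² - 15 - 15 = 16 - 30 ≡ 15; y = λ·(15 - 15) - 5 ≡ 24. → (15, 24)

(15, 24)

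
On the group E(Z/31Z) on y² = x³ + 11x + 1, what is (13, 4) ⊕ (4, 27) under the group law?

(13, 4) + (4, 27). λ = (27 - 4)/(4 - 13) ≡ 23/22 mod 31. 22⁻¹ ≡ 24 (mod 31) since 22·24 = 528 ≡ 1, so λ ≡ 25.
  x = λ² - 13 - 4 = 625 - 17 ≡ 19; y = λ·(13 - 19) - 4 ≡ 1. → (19, 1)

(19, 1)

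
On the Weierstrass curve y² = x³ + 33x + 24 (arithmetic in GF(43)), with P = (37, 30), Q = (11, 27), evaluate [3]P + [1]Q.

First 3P:
Repeated addition: build up to 3P.
2P: tangent at (37, 30): λ = (3·37² + 33)/(2·30) ≡ 12/17. 17⁻¹ ≡ 38 (mod 43), so λ ≡ 12·38 ≡ 26.
  x = λ² - 37 - 37 = 676 - 74 ≡ 0; y = λ·(37 - 0) - 30 ≡ 29. → (0, 29)
3P: (0, 29) + (37, 30). λ = (30 - 29)/(37 - 0) ≡ 1/37 mod 43. 37⁻¹ ≡ 7 (mod 43) since 37·7 = 259 ≡ 1, so λ ≡ 7.
  x = λ² - 0 - 37 = 49 - 37 ≡ 12; y = λ·(0 - 12) - 29 ≡ 16. → (12, 16)
3P = (12, 16).
Finally 3P + Q:
(12, 16) + (11, 27). λ = (27 - 16)/(11 - 12) ≡ 11/42 mod 43. 42⁻¹ ≡ 42 (mod 43) since 42·42 = 1764 ≡ 1, so λ ≡ 32.
  x = λ² - 12 - 11 = 1024 - 23 ≡ 12; y = λ·(12 - 12) - 16 ≡ 27. → (12, 27)

(12, 27)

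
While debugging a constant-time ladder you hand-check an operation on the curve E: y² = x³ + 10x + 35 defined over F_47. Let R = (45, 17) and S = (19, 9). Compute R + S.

(44, 5)

(45, 17) + (19, 9). λ = (9 - 17)/(19 - 45) ≡ 39/21 mod 47. 21⁻¹ ≡ 9 (mod 47), so λ ≡ 22.
  x = λ² - 45 - 19 = 484 - 64 ≡ 44; y = λ·(45 - 44) - 17 ≡ 5. → (44, 5)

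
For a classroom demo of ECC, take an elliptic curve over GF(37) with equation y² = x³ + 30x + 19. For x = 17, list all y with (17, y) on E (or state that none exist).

x³ + 30x + 19 = 5442 ≡ 3 (mod 37).
Square roots of 3 mod 37: 15 and 22 (since 15² = 225 ≡ 3).

15, 22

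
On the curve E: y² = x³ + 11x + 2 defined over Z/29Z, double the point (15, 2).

tangent at (15, 2): λ = (3·15² + 11)/(2·2) ≡ 19/4. 4⁻¹ ≡ 22 (mod 29), so λ ≡ 19·22 ≡ 12.
  x = λ² - 15 - 15 = 144 - 30 ≡ 27; y = λ·(15 - 27) - 2 ≡ 28. → (27, 28)

(27, 28)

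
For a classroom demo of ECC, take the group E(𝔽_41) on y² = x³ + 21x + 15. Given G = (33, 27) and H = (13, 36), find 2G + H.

First 2G:
Repeated addition: build up to 2G.
2G: tangent at (33, 27): λ = (3·33² + 21)/(2·27) ≡ 8/13. 13⁻¹ ≡ 19 (mod 41) since 13·19 = 247 ≡ 1, so λ ≡ 8·19 ≡ 29.
  x = λ² - 33 - 33 = 841 - 66 ≡ 37; y = λ·(33 - 37) - 27 ≡ 21. → (37, 21)
2G = (37, 21).
Finally 2G + H:
(37, 21) + (13, 36). λ = (36 - 21)/(13 - 37) ≡ 15/17 mod 41. 17⁻¹ ≡ 29 (mod 41), so λ ≡ 25.
  x = λ² - 37 - 13 = 625 - 50 ≡ 1; y = λ·(37 - 1) - 21 ≡ 18. → (1, 18)

(1, 18)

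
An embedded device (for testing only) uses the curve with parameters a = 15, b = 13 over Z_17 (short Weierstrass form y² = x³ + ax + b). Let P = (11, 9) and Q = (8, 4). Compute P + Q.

(14, 3)

(11, 9) + (8, 4). λ = (4 - 9)/(8 - 11) ≡ 12/14 mod 17. 14⁻¹ ≡ 11 (mod 17), so λ ≡ 13.
  x = λ² - 11 - 8 = 169 - 19 ≡ 14; y = λ·(11 - 14) - 9 ≡ 3. → (14, 3)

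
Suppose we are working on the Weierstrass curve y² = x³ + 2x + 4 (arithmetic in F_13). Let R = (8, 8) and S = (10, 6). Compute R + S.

(9, 6)

(8, 8) + (10, 6). λ = (6 - 8)/(10 - 8) ≡ 11/2 mod 13. 2⁻¹ ≡ 7 (mod 13), so λ ≡ 12.
  x = λ² - 8 - 10 = 144 - 18 ≡ 9; y = λ·(8 - 9) - 8 ≡ 6. → (9, 6)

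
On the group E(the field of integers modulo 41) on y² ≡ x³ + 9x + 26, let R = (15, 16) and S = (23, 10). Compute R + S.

(15, 16) + (23, 10). λ = (10 - 16)/(23 - 15) ≡ 35/8 mod 41. 8⁻¹ ≡ 36 (mod 41), so λ ≡ 30.
  x = λ² - 15 - 23 = 900 - 38 ≡ 1; y = λ·(15 - 1) - 16 ≡ 35. → (1, 35)

(1, 35)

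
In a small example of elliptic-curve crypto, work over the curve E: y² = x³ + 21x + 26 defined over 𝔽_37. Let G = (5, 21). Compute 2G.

(36, 35)

tangent at (5, 21): λ = (3·5² + 21)/(2·21) ≡ 22/5. 5⁻¹ ≡ 15 (mod 37), so λ ≡ 22·15 ≡ 34.
  x = λ² - 5 - 5 = 1156 - 10 ≡ 36; y = λ·(5 - 36) - 21 ≡ 35. → (36, 35)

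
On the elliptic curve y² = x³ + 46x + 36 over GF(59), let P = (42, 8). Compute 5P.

(52, 43)

Double-and-add on 5 = (101)₂. Start with P = (42, 8) for the leading 1-bit.
double: tangent at (42, 8): λ = (3·42² + 46)/(2·8) ≡ 28/16. 16⁻¹ ≡ 48 (mod 59) since 16·48 = 768 ≡ 1, so λ ≡ 28·48 ≡ 46.
  x = λ² - 42 - 42 = 2116 - 84 ≡ 26; y = λ·(42 - 26) - 8 ≡ 20. → (26, 20)
double: tangent at (26, 20): λ = (3·26² + 46)/(2·20) ≡ 9/40. 40⁻¹ ≡ 31 (mod 59) since 40·31 = 1240 ≡ 1, so λ ≡ 9·31 ≡ 43.
  x = λ² - 26 - 26 = 1849 - 52 ≡ 27; y = λ·(26 - 27) - 20 ≡ 55. → (27, 55)
add P: (27, 55) + (42, 8). λ = (8 - 55)/(42 - 27) ≡ 12/15 mod 59. 15⁻¹ ≡ 4 (mod 59), so λ ≡ 48.
  x = λ² - 27 - 42 = 2304 - 69 ≡ 52; y = λ·(27 - 52) - 55 ≡ 43. → (52, 43)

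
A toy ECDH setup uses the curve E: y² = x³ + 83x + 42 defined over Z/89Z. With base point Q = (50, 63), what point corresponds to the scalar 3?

(34, 58)

Repeated addition: build up to 3Q.
2Q: tangent at (50, 63): λ = (3·50² + 83)/(2·63) ≡ 18/37. 37⁻¹ ≡ 77 (mod 89), so λ ≡ 18·77 ≡ 51.
  x = λ² - 50 - 50 = 2601 - 100 ≡ 9; y = λ·(50 - 9) - 63 ≡ 70. → (9, 70)
3Q: (9, 70) + (50, 63). λ = (63 - 70)/(50 - 9) ≡ 82/41 mod 89. 41⁻¹ ≡ 76 (mod 89), so λ ≡ 2.
  x = λ² - 9 - 50 = 4 - 59 ≡ 34; y = λ·(9 - 34) - 70 ≡ 58. → (34, 58)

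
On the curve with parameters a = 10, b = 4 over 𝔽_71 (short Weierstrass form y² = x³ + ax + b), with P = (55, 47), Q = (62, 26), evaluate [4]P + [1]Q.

First 4P:
Repeated addition: build up to 4P.
2P: tangent at (55, 47): λ = (3·55² + 10)/(2·47) ≡ 68/23. 23⁻¹ ≡ 34 (mod 71), so λ ≡ 68·34 ≡ 40.
  x = λ² - 55 - 55 = 1600 - 110 ≡ 70; y = λ·(55 - 70) - 47 ≡ 63. → (70, 63)
3P: (70, 63) + (55, 47). λ = (47 - 63)/(55 - 70) ≡ 55/56 mod 71. 56⁻¹ ≡ 52 (mod 71), so λ ≡ 20.
  x = λ² - 70 - 55 = 400 - 125 ≡ 62; y = λ·(70 - 62) - 63 ≡ 26. → (62, 26)
4P: (62, 26) + (55, 47). λ = (47 - 26)/(55 - 62) ≡ 21/64 mod 71. 64⁻¹ ≡ 10 (mod 71), so λ ≡ 68.
  x = λ² - 62 - 55 = 4624 - 117 ≡ 34; y = λ·(62 - 34) - 26 ≡ 32. → (34, 32)
4P = (34, 32).
Finally 4P + Q:
(34, 32) + (62, 26). λ = (26 - 32)/(62 - 34) ≡ 65/28 mod 71. 28⁻¹ ≡ 33 (mod 71) since 28·33 = 924 ≡ 1, so λ ≡ 15.
  x = λ² - 34 - 62 = 225 - 96 ≡ 58; y = λ·(34 - 58) - 32 ≡ 34. → (58, 34)

(58, 34)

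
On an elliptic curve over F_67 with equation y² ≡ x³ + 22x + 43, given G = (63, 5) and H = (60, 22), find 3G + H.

First 3G:
Repeated addition: build up to 3G.
2G: tangent at (63, 5): λ = (3·63² + 22)/(2·5) ≡ 3/10. 10⁻¹ ≡ 47 (mod 67), so λ ≡ 3·47 ≡ 7.
  x = λ² - 63 - 63 = 49 - 126 ≡ 57; y = λ·(63 - 57) - 5 ≡ 37. → (57, 37)
3G: (57, 37) + (63, 5). λ = (5 - 37)/(63 - 57) ≡ 35/6 mod 67. 6⁻¹ ≡ 56 (mod 67), so λ ≡ 17.
  x = λ² - 57 - 63 = 289 - 120 ≡ 35; y = λ·(57 - 35) - 37 ≡ 2. → (35, 2)
3G = (35, 2).
Finally 3G + H:
(35, 2) + (60, 22). λ = (22 - 2)/(60 - 35) ≡ 20/25 mod 67. 25⁻¹ ≡ 59 (mod 67), so λ ≡ 41.
  x = λ² - 35 - 60 = 1681 - 95 ≡ 45; y = λ·(35 - 45) - 2 ≡ 57. → (45, 57)

(45, 57)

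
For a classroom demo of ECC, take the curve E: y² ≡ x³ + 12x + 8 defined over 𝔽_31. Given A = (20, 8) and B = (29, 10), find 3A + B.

(12, 19)

First 3A:
Repeated addition: build up to 3A.
2A: tangent at (20, 8): λ = (3·20² + 12)/(2·8) ≡ 3/16. 16⁻¹ ≡ 2 (mod 31), so λ ≡ 3·2 ≡ 6.
  x = λ² - 20 - 20 = 36 - 40 ≡ 27; y = λ·(20 - 27) - 8 ≡ 12. → (27, 12)
3A: (27, 12) + (20, 8). λ = (8 - 12)/(20 - 27) ≡ 27/24 mod 31. 24⁻¹ ≡ 22 (mod 31) since 24·22 = 528 ≡ 1, so λ ≡ 5.
  x = λ² - 27 - 20 = 25 - 47 ≡ 9; y = λ·(27 - 9) - 12 ≡ 16. → (9, 16)
3A = (9, 16).
Finally 3A + B:
(9, 16) + (29, 10). λ = (10 - 16)/(29 - 9) ≡ 25/20 mod 31. 20⁻¹ ≡ 14 (mod 31), so λ ≡ 9.
  x = λ² - 9 - 29 = 81 - 38 ≡ 12; y = λ·(9 - 12) - 16 ≡ 19. → (12, 19)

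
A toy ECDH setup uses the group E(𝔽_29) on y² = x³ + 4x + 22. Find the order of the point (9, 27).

2P: tangent at (9, 27): λ = (3·9² + 4)/(2·27) ≡ 15/25. 25⁻¹ ≡ 7 (mod 29), so λ ≡ 15·7 ≡ 18.
  x = λ² - 9 - 9 = 324 - 18 ≡ 16; y = λ·(9 - 16) - 27 ≡ 21. → (16, 21)
3P: (16, 21) + (9, 27). λ = (27 - 21)/(9 - 16) ≡ 6/22 mod 29. 22⁻¹ ≡ 4 (mod 29), so λ ≡ 24.
  x = λ² - 16 - 9 = 576 - 25 ≡ 0; y = λ·(16 - 0) - 21 ≡ 15. → (0, 15)
4P: (0, 15) + (9, 27). λ = (27 - 15)/(9 - 0) ≡ 12/9 mod 29. 9⁻¹ ≡ 13 (mod 29) since 9·13 = 117 ≡ 1, so λ ≡ 11.
  x = λ² - 0 - 9 = 121 - 9 ≡ 25; y = λ·(0 - 25) - 15 ≡ 0. → (25, 0)
5P: (25, 0) + (9, 27). λ = (27 - 0)/(9 - 25) ≡ 27/13 mod 29. 13⁻¹ ≡ 9 (mod 29) since 13·9 = 117 ≡ 1, so λ ≡ 11.
  x = λ² - 25 - 9 = 121 - 34 ≡ 0; y = λ·(25 - 0) - 0 ≡ 14. → (0, 14)
6P: (0, 14) + (9, 27). λ = (27 - 14)/(9 - 0) ≡ 13/9 mod 29. 9⁻¹ ≡ 13 (mod 29), so λ ≡ 24.
  x = λ² - 0 - 9 = 576 - 9 ≡ 16; y = λ·(0 - 16) - 14 ≡ 8. → (16, 8)
7P: (16, 8) + (9, 27). λ = (27 - 8)/(9 - 16) ≡ 19/22 mod 29. 22⁻¹ ≡ 4 (mod 29), so λ ≡ 18.
  x = λ² - 16 - 9 = 324 - 25 ≡ 9; y = λ·(16 - 9) - 8 ≡ 2. → (9, 2)
8P: (9, 2) + (9, 27): same x and y₁ ≡ -y₂, so the sum is O.
8P = O, so the order is 8.

8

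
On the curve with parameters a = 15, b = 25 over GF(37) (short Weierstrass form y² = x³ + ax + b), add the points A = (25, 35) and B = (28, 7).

(25, 35) + (28, 7). λ = (7 - 35)/(28 - 25) ≡ 9/3 mod 37. 3⁻¹ ≡ 25 (mod 37), so λ ≡ 3.
  x = λ² - 25 - 28 = 9 - 53 ≡ 30; y = λ·(25 - 30) - 35 ≡ 24. → (30, 24)

(30, 24)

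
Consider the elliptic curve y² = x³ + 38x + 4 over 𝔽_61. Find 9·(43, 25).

(8, 24)

Write P = (43, 25).
Repeated addition: build up to 9P.
2P: tangent at (43, 25): λ = (3·43² + 38)/(2·25) ≡ 34/50. 50⁻¹ ≡ 11 (mod 61), so λ ≡ 34·11 ≡ 8.
  x = λ² - 43 - 43 = 64 - 86 ≡ 39; y = λ·(43 - 39) - 25 ≡ 7. → (39, 7)
3P: (39, 7) + (43, 25). λ = (25 - 7)/(43 - 39) ≡ 18/4 mod 61. 4⁻¹ ≡ 46 (mod 61) since 4·46 = 184 ≡ 1, so λ ≡ 35.
  x = λ² - 39 - 43 = 1225 - 82 ≡ 45; y = λ·(39 - 45) - 7 ≡ 27. → (45, 27)
4P: (45, 27) + (43, 25). λ = (25 - 27)/(43 - 45) ≡ 59/59 mod 61. 59⁻¹ ≡ 30 (mod 61) since 59·30 = 1770 ≡ 1, so λ ≡ 1.
  x = λ² - 45 - 43 = 1 - 88 ≡ 35; y = λ·(45 - 35) - 27 ≡ 44. → (35, 44)
5P: (35, 44) + (43, 25). λ = (25 - 44)/(43 - 35) ≡ 42/8 mod 61. 8⁻¹ ≡ 23 (mod 61) since 8·23 = 184 ≡ 1, so λ ≡ 51.
  x = λ² - 35 - 43 = 2601 - 78 ≡ 22; y = λ·(35 - 22) - 44 ≡ 9. → (22, 9)
6P: (22, 9) + (43, 25). λ = (25 - 9)/(43 - 22) ≡ 16/21 mod 61. 21⁻¹ ≡ 32 (mod 61), so λ ≡ 24.
  x = λ² - 22 - 43 = 576 - 65 ≡ 23; y = λ·(22 - 23) - 9 ≡ 28. → (23, 28)
7P: (23, 28) + (43, 25). λ = (25 - 28)/(43 - 23) ≡ 58/20 mod 61. 20⁻¹ ≡ 58 (mod 61), so λ ≡ 9.
  x = λ² - 23 - 43 = 81 - 66 ≡ 15; y = λ·(23 - 15) - 28 ≡ 44. → (15, 44)
8P: (15, 44) + (43, 25). λ = (25 - 44)/(43 - 15) ≡ 42/28 mod 61. 28⁻¹ ≡ 24 (mod 61) since 28·24 = 672 ≡ 1, so λ ≡ 32.
  x = λ² - 15 - 43 = 1024 - 58 ≡ 51; y = λ·(15 - 51) - 44 ≡ 24. → (51, 24)
9P: (51, 24) + (43, 25). λ = (25 - 24)/(43 - 51) ≡ 1/53 mod 61. 53⁻¹ ≡ 38 (mod 61), so λ ≡ 38.
  x = λ² - 51 - 43 = 1444 - 94 ≡ 8; y = λ·(51 - 8) - 24 ≡ 24. → (8, 24)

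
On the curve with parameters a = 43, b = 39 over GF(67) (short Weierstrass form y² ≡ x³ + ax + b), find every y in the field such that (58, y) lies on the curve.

14, 53

x³ + 43x + 39 = 197645 ≡ 62 (mod 67).
Square roots of 62 mod 67: 14 and 53 (since 14² = 196 ≡ 62).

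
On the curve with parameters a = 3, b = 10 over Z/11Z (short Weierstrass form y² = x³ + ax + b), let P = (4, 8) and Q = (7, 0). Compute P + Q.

(1, 6)

(4, 8) + (7, 0). λ = (0 - 8)/(7 - 4) ≡ 3/3 mod 11. 3⁻¹ ≡ 4 (mod 11), so λ ≡ 1.
  x = λ² - 4 - 7 = 1 - 11 ≡ 1; y = λ·(4 - 1) - 8 ≡ 6. → (1, 6)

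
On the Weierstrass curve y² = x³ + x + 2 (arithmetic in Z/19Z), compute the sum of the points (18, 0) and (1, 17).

(1, 2)

(18, 0) + (1, 17). λ = (17 - 0)/(1 - 18) ≡ 17/2 mod 19. 2⁻¹ ≡ 10 (mod 19), so λ ≡ 18.
  x = λ² - 18 - 1 = 324 - 19 ≡ 1; y = λ·(18 - 1) - 0 ≡ 2. → (1, 2)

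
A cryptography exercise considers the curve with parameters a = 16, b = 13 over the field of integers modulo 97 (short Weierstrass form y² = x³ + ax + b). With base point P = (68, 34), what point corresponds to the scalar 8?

Double-and-add on 8 = (1000)₂. Start with P = (68, 34) for the leading 1-bit.
double: tangent at (68, 34): λ = (3·68² + 16)/(2·34) ≡ 17/68. 68⁻¹ ≡ 10 (mod 97), so λ ≡ 17·10 ≡ 73.
  x = λ² - 68 - 68 = 5329 - 136 ≡ 52; y = λ·(68 - 52) - 34 ≡ 67. → (52, 67)
double: tangent at (52, 67): λ = (3·52² + 16)/(2·67) ≡ 77/37. 37⁻¹ ≡ 21 (mod 97), so λ ≡ 77·21 ≡ 65.
  x = λ² - 52 - 52 = 4225 - 104 ≡ 47; y = λ·(52 - 47) - 67 ≡ 64. → (47, 64)
double: tangent at (47, 64): λ = (3·47² + 16)/(2·64) ≡ 47/31. 31⁻¹ ≡ 72 (mod 97), so λ ≡ 47·72 ≡ 86.
  x = λ² - 47 - 47 = 7396 - 94 ≡ 27; y = λ·(47 - 27) - 64 ≡ 7. → (27, 7)

(27, 7)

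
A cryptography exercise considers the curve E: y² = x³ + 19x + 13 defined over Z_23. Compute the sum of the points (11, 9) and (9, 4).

(11, 9) + (9, 4). λ = (4 - 9)/(9 - 11) ≡ 18/21 mod 23. 21⁻¹ ≡ 11 (mod 23), so λ ≡ 14.
  x = λ² - 11 - 9 = 196 - 20 ≡ 15; y = λ·(11 - 15) - 9 ≡ 4. → (15, 4)

(15, 4)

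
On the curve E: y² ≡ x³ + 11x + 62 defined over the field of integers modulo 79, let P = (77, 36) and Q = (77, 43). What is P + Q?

O

The two points share x = 77 and their y-coordinates satisfy 36 + 43 ≡ 0 (mod 79), so they are inverses. Their sum is the point at infinity.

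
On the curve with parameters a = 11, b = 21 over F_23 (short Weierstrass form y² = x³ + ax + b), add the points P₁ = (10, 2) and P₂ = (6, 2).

(10, 2) + (6, 2). λ = (2 - 2)/(6 - 10) ≡ 0/19 mod 23. 19⁻¹ ≡ 17 (mod 23), so λ ≡ 0.
  x = λ² - 10 - 6 = 0 - 16 ≡ 7; y = λ·(10 - 7) - 2 ≡ 21. → (7, 21)

(7, 21)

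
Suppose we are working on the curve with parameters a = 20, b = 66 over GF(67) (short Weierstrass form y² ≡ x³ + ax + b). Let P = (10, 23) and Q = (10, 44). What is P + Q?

The two points share x = 10 and their y-coordinates satisfy 23 + 44 ≡ 0 (mod 67), so they are inverses. Their sum is the point at infinity.

O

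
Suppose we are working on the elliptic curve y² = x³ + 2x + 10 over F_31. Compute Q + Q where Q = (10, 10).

(0, 17)

tangent at (10, 10): λ = (3·10² + 2)/(2·10) ≡ 23/20. 20⁻¹ ≡ 14 (mod 31) since 20·14 = 280 ≡ 1, so λ ≡ 23·14 ≡ 12.
  x = λ² - 10 - 10 = 144 - 20 ≡ 0; y = λ·(10 - 0) - 10 ≡ 17. → (0, 17)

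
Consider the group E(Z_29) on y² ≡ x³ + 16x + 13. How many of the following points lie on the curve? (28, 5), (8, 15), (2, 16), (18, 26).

(28, 5): 5² ≡ 25, rhs ≡ 25 → on.
(8, 15): 15² ≡ 22, rhs ≡ 15 → off.
(2, 16): 16² ≡ 24, rhs ≡ 24 → on.
(18, 26): 26² ≡ 9, rhs ≡ 14 → off.

2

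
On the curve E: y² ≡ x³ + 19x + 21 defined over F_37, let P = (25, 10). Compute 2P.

(17, 15)

tangent at (25, 10): λ = (3·25² + 19)/(2·10) ≡ 7/20. 20⁻¹ ≡ 13 (mod 37), so λ ≡ 7·13 ≡ 17.
  x = λ² - 25 - 25 = 289 - 50 ≡ 17; y = λ·(25 - 17) - 10 ≡ 15. → (17, 15)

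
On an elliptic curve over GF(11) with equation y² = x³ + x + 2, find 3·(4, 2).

Write P = (4, 2).
Repeated addition: build up to 3P.
2P: tangent at (4, 2): λ = (3·4² + 1)/(2·2) ≡ 5/4. 4⁻¹ ≡ 3 (mod 11), so λ ≡ 5·3 ≡ 4.
  x = λ² - 4 - 4 = 16 - 8 ≡ 8; y = λ·(4 - 8) - 2 ≡ 4. → (8, 4)
3P: (8, 4) + (4, 2). λ = (2 - 4)/(4 - 8) ≡ 9/7 mod 11. 7⁻¹ ≡ 8 (mod 11), so λ ≡ 6.
  x = λ² - 8 - 4 = 36 - 12 ≡ 2; y = λ·(8 - 2) - 4 ≡ 10. → (2, 10)

(2, 10)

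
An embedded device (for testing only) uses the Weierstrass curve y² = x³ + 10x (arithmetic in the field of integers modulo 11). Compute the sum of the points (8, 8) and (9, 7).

(8, 8) + (9, 7). λ = (7 - 8)/(9 - 8) ≡ 10/1 mod 11. 1⁻¹ ≡ 1 (mod 11), so λ ≡ 10.
  x = λ² - 8 - 9 = 100 - 17 ≡ 6; y = λ·(8 - 6) - 8 ≡ 1. → (6, 1)

(6, 1)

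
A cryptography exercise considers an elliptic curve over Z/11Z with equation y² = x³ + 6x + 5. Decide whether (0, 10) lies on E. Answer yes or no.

y² = 10² ≡ 1; x³ + 6x + 5 = 5 ≡ 5 (mod 11). 1 ≠ 5.

no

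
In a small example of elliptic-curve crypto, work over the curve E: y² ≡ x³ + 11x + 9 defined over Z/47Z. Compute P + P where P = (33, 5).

(5, 46)

tangent at (33, 5): λ = (3·33² + 11)/(2·5) ≡ 35/10. 10⁻¹ ≡ 33 (mod 47), so λ ≡ 35·33 ≡ 27.
  x = λ² - 33 - 33 = 729 - 66 ≡ 5; y = λ·(33 - 5) - 5 ≡ 46. → (5, 46)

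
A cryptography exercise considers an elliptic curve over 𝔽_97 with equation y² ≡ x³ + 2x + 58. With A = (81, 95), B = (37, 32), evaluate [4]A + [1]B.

(28, 85)

First 4A:
Double-and-add on 4 = (100)₂. Start with A = (81, 95) for the leading 1-bit.
double: tangent at (81, 95): λ = (3·81² + 2)/(2·95) ≡ 91/93. 93⁻¹ ≡ 24 (mod 97) since 93·24 = 2232 ≡ 1, so λ ≡ 91·24 ≡ 50.
  x = λ² - 81 - 81 = 2500 - 162 ≡ 10; y = λ·(81 - 10) - 95 ≡ 60. → (10, 60)
double: tangent at (10, 60): λ = (3·10² + 2)/(2·60) ≡ 11/23. 23⁻¹ ≡ 38 (mod 97), so λ ≡ 11·38 ≡ 30.
  x = λ² - 10 - 10 = 900 - 20 ≡ 7; y = λ·(10 - 7) - 60 ≡ 30. → (7, 30)
4A = (7, 30).
Finally 4A + B:
(7, 30) + (37, 32). λ = (32 - 30)/(37 - 7) ≡ 2/30 mod 97. 30⁻¹ ≡ 55 (mod 97), so λ ≡ 13.
  x = λ² - 7 - 37 = 169 - 44 ≡ 28; y = λ·(7 - 28) - 30 ≡ 85. → (28, 85)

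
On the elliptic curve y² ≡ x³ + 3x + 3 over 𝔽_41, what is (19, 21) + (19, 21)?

tangent at (19, 21): λ = (3·19² + 3)/(2·21) ≡ 20/1. 1⁻¹ ≡ 1 (mod 41) since 1·1 = 1 ≡ 1, so λ ≡ 20·1 ≡ 20.
  x = λ² - 19 - 19 = 400 - 38 ≡ 34; y = λ·(19 - 34) - 21 ≡ 7. → (34, 7)

(34, 7)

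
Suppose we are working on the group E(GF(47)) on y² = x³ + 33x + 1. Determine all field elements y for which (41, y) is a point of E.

none

x³ + 33x + 1 = 70275 ≡ 10 (mod 47).
10 is a non-residue mod 47; no y exists.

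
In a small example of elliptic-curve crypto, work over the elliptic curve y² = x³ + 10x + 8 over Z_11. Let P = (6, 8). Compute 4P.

Repeated addition: build up to 4P.
2P: tangent at (6, 8): λ = (3·6² + 10)/(2·8) ≡ 8/5. 5⁻¹ ≡ 9 (mod 11) since 5·9 = 45 ≡ 1, so λ ≡ 8·9 ≡ 6.
  x = λ² - 6 - 6 = 36 - 12 ≡ 2; y = λ·(6 - 2) - 8 ≡ 5. → (2, 5)
3P: (2, 5) + (6, 8). λ = (8 - 5)/(6 - 2) ≡ 3/4 mod 11. 4⁻¹ ≡ 3 (mod 11), so λ ≡ 9.
  x = λ² - 2 - 6 = 81 - 8 ≡ 7; y = λ·(2 - 7) - 5 ≡ 5. → (7, 5)
4P: (7, 5) + (6, 8). λ = (8 - 5)/(6 - 7) ≡ 3/10 mod 11. 10⁻¹ ≡ 10 (mod 11) since 10·10 = 100 ≡ 1, so λ ≡ 8.
  x = λ² - 7 - 6 = 64 - 13 ≡ 7; y = λ·(7 - 7) - 5 ≡ 6. → (7, 6)

(7, 6)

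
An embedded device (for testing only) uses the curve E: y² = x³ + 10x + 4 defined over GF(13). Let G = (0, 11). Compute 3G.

(7, 12)

Repeated addition: build up to 3G.
2G: tangent at (0, 11): λ = (3·0² + 10)/(2·11) ≡ 10/9. 9⁻¹ ≡ 3 (mod 13), so λ ≡ 10·3 ≡ 4.
  x = λ² - 0 - 0 = 16 - 0 ≡ 3; y = λ·(0 - 3) - 11 ≡ 3. → (3, 3)
3G: (3, 3) + (0, 11). λ = (11 - 3)/(0 - 3) ≡ 8/10 mod 13. 10⁻¹ ≡ 4 (mod 13) since 10·4 = 40 ≡ 1, so λ ≡ 6.
  x = λ² - 3 - 0 = 36 - 3 ≡ 7; y = λ·(3 - 7) - 3 ≡ 12. → (7, 12)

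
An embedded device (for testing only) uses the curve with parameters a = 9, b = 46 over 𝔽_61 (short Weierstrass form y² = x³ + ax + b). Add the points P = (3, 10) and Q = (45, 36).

(3, 10) + (45, 36). λ = (36 - 10)/(45 - 3) ≡ 26/42 mod 61. 42⁻¹ ≡ 16 (mod 61) since 42·16 = 672 ≡ 1, so λ ≡ 50.
  x = λ² - 3 - 45 = 2500 - 48 ≡ 12; y = λ·(3 - 12) - 10 ≡ 28. → (12, 28)

(12, 28)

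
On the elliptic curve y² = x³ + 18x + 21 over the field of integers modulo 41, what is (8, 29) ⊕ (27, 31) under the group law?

(8, 29) + (27, 31). λ = (31 - 29)/(27 - 8) ≡ 2/19 mod 41. 19⁻¹ ≡ 13 (mod 41), so λ ≡ 26.
  x = λ² - 8 - 27 = 676 - 35 ≡ 26; y = λ·(8 - 26) - 29 ≡ 36. → (26, 36)

(26, 36)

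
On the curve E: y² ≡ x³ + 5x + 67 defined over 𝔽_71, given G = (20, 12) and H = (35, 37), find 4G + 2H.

(13, 46)

First 4G:
Repeated addition: build up to 4G.
2G: tangent at (20, 12): λ = (3·20² + 5)/(2·12) ≡ 69/24. 24⁻¹ ≡ 3 (mod 71), so λ ≡ 69·3 ≡ 65.
  x = λ² - 20 - 20 = 4225 - 40 ≡ 67; y = λ·(20 - 67) - 12 ≡ 57. → (67, 57)
3G: (67, 57) + (20, 12). λ = (12 - 57)/(20 - 67) ≡ 26/24 mod 71. 24⁻¹ ≡ 3 (mod 71), so λ ≡ 7.
  x = λ² - 67 - 20 = 49 - 87 ≡ 33; y = λ·(67 - 33) - 57 ≡ 39. → (33, 39)
4G: (33, 39) + (20, 12). λ = (12 - 39)/(20 - 33) ≡ 44/58 mod 71. 58⁻¹ ≡ 60 (mod 71), so λ ≡ 13.
  x = λ² - 33 - 20 = 169 - 53 ≡ 45; y = λ·(33 - 45) - 39 ≡ 18. → (45, 18)
4G = (45, 18).
Next 2H:
Repeated addition: build up to 2H.
2H: tangent at (35, 37): λ = (3·35² + 5)/(2·37) ≡ 59/3. 3⁻¹ ≡ 24 (mod 71) since 3·24 = 72 ≡ 1, so λ ≡ 59·24 ≡ 67.
  x = λ² - 35 - 35 = 4489 - 70 ≡ 17; y = λ·(35 - 17) - 37 ≡ 33. → (17, 33)
2H = (17, 33).
Finally 4G + 2H:
(45, 18) + (17, 33). λ = (33 - 18)/(17 - 45) ≡ 15/43 mod 71. 43⁻¹ ≡ 38 (mod 71), so λ ≡ 2.
  x = λ² - 45 - 17 = 4 - 62 ≡ 13; y = λ·(45 - 13) - 18 ≡ 46. → (13, 46)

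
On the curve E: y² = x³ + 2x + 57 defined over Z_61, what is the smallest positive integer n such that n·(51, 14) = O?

2P: tangent at (51, 14): λ = (3·51² + 2)/(2·14) ≡ 58/28. 28⁻¹ ≡ 24 (mod 61), so λ ≡ 58·24 ≡ 50.
  x = λ² - 51 - 51 = 2500 - 102 ≡ 19; y = λ·(51 - 19) - 14 ≡ 0. → (19, 0)
3P: (19, 0) + (51, 14). λ = (14 - 0)/(51 - 19) ≡ 14/32 mod 61. 32⁻¹ ≡ 21 (mod 61), so λ ≡ 50.
  x = λ² - 19 - 51 = 2500 - 70 ≡ 51; y = λ·(19 - 51) - 0 ≡ 47. → (51, 47)
4P: (51, 47) + (51, 14): same x and y₁ ≡ -y₂, so the sum is O.
4P = O, so the order is 4.

4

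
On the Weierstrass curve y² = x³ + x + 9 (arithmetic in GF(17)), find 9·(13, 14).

(15, 4)

Write P = (13, 14).
Repeated addition: build up to 9P.
2P: tangent at (13, 14): λ = (3·13² + 1)/(2·14) ≡ 15/11. 11⁻¹ ≡ 14 (mod 17), so λ ≡ 15·14 ≡ 6.
  x = λ² - 13 - 13 = 36 - 26 ≡ 10; y = λ·(13 - 10) - 14 ≡ 4. → (10, 4)
3P: (10, 4) + (13, 14). λ = (14 - 4)/(13 - 10) ≡ 10/3 mod 17. 3⁻¹ ≡ 6 (mod 17), so λ ≡ 9.
  x = λ² - 10 - 13 = 81 - 23 ≡ 7; y = λ·(10 - 7) - 4 ≡ 6. → (7, 6)
4P: (7, 6) + (13, 14). λ = (14 - 6)/(13 - 7) ≡ 8/6 mod 17. 6⁻¹ ≡ 3 (mod 17), so λ ≡ 7.
  x = λ² - 7 - 13 = 49 - 20 ≡ 12; y = λ·(7 - 12) - 6 ≡ 10. → (12, 10)
5P: (12, 10) + (13, 14). λ = (14 - 10)/(13 - 12) ≡ 4/1 mod 17. 1⁻¹ ≡ 1 (mod 17), so λ ≡ 4.
  x = λ² - 12 - 13 = 16 - 25 ≡ 8; y = λ·(12 - 8) - 10 ≡ 6. → (8, 6)
6P: (8, 6) + (13, 14). λ = (14 - 6)/(13 - 8) ≡ 8/5 mod 17. 5⁻¹ ≡ 7 (mod 17) since 5·7 = 35 ≡ 1, so λ ≡ 5.
  x = λ² - 8 - 13 = 25 - 21 ≡ 4; y = λ·(8 - 4) - 6 ≡ 14. → (4, 14)
7P: (4, 14) + (13, 14). λ = (14 - 14)/(13 - 4) ≡ 0/9 mod 17. 9⁻¹ ≡ 2 (mod 17) since 9·2 = 18 ≡ 1, so λ ≡ 0.
  x = λ² - 4 - 13 = 0 - 17 ≡ 0; y = λ·(4 - 0) - 14 ≡ 3. → (0, 3)
8P: (0, 3) + (13, 14). λ = (14 - 3)/(13 - 0) ≡ 11/13 mod 17. 13⁻¹ ≡ 4 (mod 17), so λ ≡ 10.
  x = λ² - 0 - 13 = 100 - 13 ≡ 2; y = λ·(0 - 2) - 3 ≡ 11. → (2, 11)
9P: (2, 11) + (13, 14). λ = (14 - 11)/(13 - 2) ≡ 3/11 mod 17. 11⁻¹ ≡ 14 (mod 17) since 11·14 = 154 ≡ 1, so λ ≡ 8.
  x = λ² - 2 - 13 = 64 - 15 ≡ 15; y = λ·(2 - 15) - 11 ≡ 4. → (15, 4)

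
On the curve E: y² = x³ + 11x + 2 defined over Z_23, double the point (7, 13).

(10, 13)

tangent at (7, 13): λ = (3·7² + 11)/(2·13) ≡ 20/3. 3⁻¹ ≡ 8 (mod 23), so λ ≡ 20·8 ≡ 22.
  x = λ² - 7 - 7 = 484 - 14 ≡ 10; y = λ·(7 - 10) - 13 ≡ 13. → (10, 13)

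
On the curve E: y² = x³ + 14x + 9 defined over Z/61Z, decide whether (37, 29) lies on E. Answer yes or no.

no

y² = 29² ≡ 48; x³ + 14x + 9 = 51180 ≡ 1 (mod 61). 48 ≠ 1.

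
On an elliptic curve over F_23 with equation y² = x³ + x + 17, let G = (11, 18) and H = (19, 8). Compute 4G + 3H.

(2, 2)

First 4G:
Repeated addition: build up to 4G.
2G: tangent at (11, 18): λ = (3·11² + 1)/(2·18) ≡ 19/13. 13⁻¹ ≡ 16 (mod 23), so λ ≡ 19·16 ≡ 5.
  x = λ² - 11 - 11 = 25 - 22 ≡ 3; y = λ·(11 - 3) - 18 ≡ 22. → (3, 22)
3G: (3, 22) + (11, 18). λ = (18 - 22)/(11 - 3) ≡ 19/8 mod 23. 8⁻¹ ≡ 3 (mod 23), so λ ≡ 11.
  x = λ² - 3 - 11 = 121 - 14 ≡ 15; y = λ·(3 - 15) - 22 ≡ 7. → (15, 7)
4G: (15, 7) + (11, 18). λ = (18 - 7)/(11 - 15) ≡ 11/19 mod 23. 19⁻¹ ≡ 17 (mod 23), so λ ≡ 3.
  x = λ² - 15 - 11 = 9 - 26 ≡ 6; y = λ·(15 - 6) - 7 ≡ 20. → (6, 20)
4G = (6, 20).
Next 3H:
Repeated addition: build up to 3H.
2H: tangent at (19, 8): λ = (3·19² + 1)/(2·8) ≡ 3/16. 16⁻¹ ≡ 13 (mod 23), so λ ≡ 3·13 ≡ 16.
  x = λ² - 19 - 19 = 256 - 38 ≡ 11; y = λ·(19 - 11) - 8 ≡ 5. → (11, 5)
3H: (11, 5) + (19, 8). λ = (8 - 5)/(19 - 11) ≡ 3/8 mod 23. 8⁻¹ ≡ 3 (mod 23), so λ ≡ 9.
  x = λ² - 11 - 19 = 81 - 30 ≡ 5; y = λ·(11 - 5) - 5 ≡ 3. → (5, 3)
3H = (5, 3).
Finally 4G + 3H:
(6, 20) + (5, 3). λ = (3 - 20)/(5 - 6) ≡ 6/22 mod 23. 22⁻¹ ≡ 22 (mod 23) since 22·22 = 484 ≡ 1, so λ ≡ 17.
  x = λ² - 6 - 5 = 289 - 11 ≡ 2; y = λ·(6 - 2) - 20 ≡ 2. → (2, 2)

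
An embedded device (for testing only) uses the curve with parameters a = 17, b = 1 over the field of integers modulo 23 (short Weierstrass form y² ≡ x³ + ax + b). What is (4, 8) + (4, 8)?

(5, 21)

tangent at (4, 8): λ = (3·4² + 17)/(2·8) ≡ 19/16. 16⁻¹ ≡ 13 (mod 23), so λ ≡ 19·13 ≡ 17.
  x = λ² - 4 - 4 = 289 - 8 ≡ 5; y = λ·(4 - 5) - 8 ≡ 21. → (5, 21)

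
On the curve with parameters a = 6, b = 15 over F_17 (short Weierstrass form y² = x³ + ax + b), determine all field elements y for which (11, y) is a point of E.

x³ + 6x + 15 = 1412 ≡ 1 (mod 17).
Square roots of 1 mod 17: 1 and 16 (since 1² = 1 ≡ 1).

1, 16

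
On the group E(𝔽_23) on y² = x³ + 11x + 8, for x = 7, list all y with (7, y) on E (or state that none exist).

none

x³ + 11x + 8 = 428 ≡ 14 (mod 23).
14 is a non-residue mod 23; no y exists.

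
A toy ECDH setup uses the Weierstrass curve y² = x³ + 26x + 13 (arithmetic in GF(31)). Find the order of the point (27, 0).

2

2P: (27, 0) + (27, 0): same x and y₁ ≡ -y₂, so the sum is O.
2P = O, so the order is 2.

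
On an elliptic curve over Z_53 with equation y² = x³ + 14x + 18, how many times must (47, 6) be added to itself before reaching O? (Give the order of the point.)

8

2P: tangent at (47, 6): λ = (3·47² + 14)/(2·6) ≡ 16/12. 12⁻¹ ≡ 31 (mod 53) since 12·31 = 372 ≡ 1, so λ ≡ 16·31 ≡ 19.
  x = λ² - 47 - 47 = 361 - 94 ≡ 2; y = λ·(47 - 2) - 6 ≡ 1. → (2, 1)
3P: (2, 1) + (47, 6). λ = (6 - 1)/(47 - 2) ≡ 5/45 mod 53. 45⁻¹ ≡ 33 (mod 53), so λ ≡ 6.
  x = λ² - 2 - 47 = 36 - 49 ≡ 40; y = λ·(2 - 40) - 1 ≡ 36. → (40, 36)
4P: (40, 36) + (47, 6). λ = (6 - 36)/(47 - 40) ≡ 23/7 mod 53. 7⁻¹ ≡ 38 (mod 53) since 7·38 = 266 ≡ 1, so λ ≡ 26.
  x = λ² - 40 - 47 = 676 - 87 ≡ 6; y = λ·(40 - 6) - 36 ≡ 0. → (6, 0)
5P: (6, 0) + (47, 6). λ = (6 - 0)/(47 - 6) ≡ 6/41 mod 53. 41⁻¹ ≡ 22 (mod 53), so λ ≡ 26.
  x = λ² - 6 - 47 = 676 - 53 ≡ 40; y = λ·(6 - 40) - 0 ≡ 17. → (40, 17)
6P: (40, 17) + (47, 6). λ = (6 - 17)/(47 - 40) ≡ 42/7 mod 53. 7⁻¹ ≡ 38 (mod 53), so λ ≡ 6.
  x = λ² - 40 - 47 = 36 - 87 ≡ 2; y = λ·(40 - 2) - 17 ≡ 52. → (2, 52)
7P: (2, 52) + (47, 6). λ = (6 - 52)/(47 - 2) ≡ 7/45 mod 53. 45⁻¹ ≡ 33 (mod 53) since 45·33 = 1485 ≡ 1, so λ ≡ 19.
  x = λ² - 2 - 47 = 361 - 49 ≡ 47; y = λ·(2 - 47) - 52 ≡ 47. → (47, 47)
8P: (47, 47) + (47, 6): same x and y₁ ≡ -y₂, so the sum is O.
8P = O, so the order is 8.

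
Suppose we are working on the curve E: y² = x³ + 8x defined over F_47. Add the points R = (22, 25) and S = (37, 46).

(5, 27)

(22, 25) + (37, 46). λ = (46 - 25)/(37 - 22) ≡ 21/15 mod 47. 15⁻¹ ≡ 22 (mod 47), so λ ≡ 39.
  x = λ² - 22 - 37 = 1521 - 59 ≡ 5; y = λ·(22 - 5) - 25 ≡ 27. → (5, 27)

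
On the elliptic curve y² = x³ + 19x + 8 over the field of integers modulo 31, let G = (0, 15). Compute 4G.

(1, 20)

Double-and-add on 4 = (100)₂. Start with G = (0, 15) for the leading 1-bit.
double: tangent at (0, 15): λ = (3·0² + 19)/(2·15) ≡ 19/30. 30⁻¹ ≡ 30 (mod 31), so λ ≡ 19·30 ≡ 12.
  x = λ² - 0 - 0 = 144 - 0 ≡ 20; y = λ·(0 - 20) - 15 ≡ 24. → (20, 24)
double: tangent at (20, 24): λ = (3·20² + 19)/(2·24) ≡ 10/17. 17⁻¹ ≡ 11 (mod 31) since 17·11 = 187 ≡ 1, so λ ≡ 10·11 ≡ 17.
  x = λ² - 20 - 20 = 289 - 40 ≡ 1; y = λ·(20 - 1) - 24 ≡ 20. → (1, 20)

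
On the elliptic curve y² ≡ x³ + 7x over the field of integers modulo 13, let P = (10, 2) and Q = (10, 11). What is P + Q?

The two points share x = 10 and their y-coordinates satisfy 2 + 11 ≡ 0 (mod 13), so they are inverses. Their sum is O.

O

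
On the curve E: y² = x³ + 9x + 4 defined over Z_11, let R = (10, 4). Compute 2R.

tangent at (10, 4): λ = (3·10² + 9)/(2·4) ≡ 1/8. 8⁻¹ ≡ 7 (mod 11), so λ ≡ 1·7 ≡ 7.
  x = λ² - 10 - 10 = 49 - 20 ≡ 7; y = λ·(10 - 7) - 4 ≡ 6. → (7, 6)

(7, 6)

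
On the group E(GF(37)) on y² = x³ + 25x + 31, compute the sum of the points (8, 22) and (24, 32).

(8, 22) + (24, 32). λ = (32 - 22)/(24 - 8) ≡ 10/16 mod 37. 16⁻¹ ≡ 7 (mod 37), so λ ≡ 33.
  x = λ² - 8 - 24 = 1089 - 32 ≡ 21; y = λ·(8 - 21) - 22 ≡ 30. → (21, 30)

(21, 30)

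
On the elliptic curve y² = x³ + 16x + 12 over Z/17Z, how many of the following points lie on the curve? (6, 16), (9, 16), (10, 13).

3

(6, 16): 16² ≡ 1, rhs ≡ 1 → on.
(9, 16): 16² ≡ 1, rhs ≡ 1 → on.
(10, 13): 13² ≡ 16, rhs ≡ 16 → on.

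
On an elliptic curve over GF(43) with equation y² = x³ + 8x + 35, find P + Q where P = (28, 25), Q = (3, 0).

(13, 33)

(28, 25) + (3, 0). λ = (0 - 25)/(3 - 28) ≡ 18/18 mod 43. 18⁻¹ ≡ 12 (mod 43), so λ ≡ 1.
  x = λ² - 28 - 3 = 1 - 31 ≡ 13; y = λ·(28 - 13) - 25 ≡ 33. → (13, 33)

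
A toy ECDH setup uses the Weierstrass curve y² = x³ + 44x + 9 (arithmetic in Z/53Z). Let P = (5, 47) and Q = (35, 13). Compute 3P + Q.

(8, 48)

First 3P:
Repeated addition: build up to 3P.
2P: tangent at (5, 47): λ = (3·5² + 44)/(2·47) ≡ 13/41. 41⁻¹ ≡ 22 (mod 53), so λ ≡ 13·22 ≡ 21.
  x = λ² - 5 - 5 = 441 - 10 ≡ 7; y = λ·(5 - 7) - 47 ≡ 17. → (7, 17)
3P: (7, 17) + (5, 47). λ = (47 - 17)/(5 - 7) ≡ 30/51 mod 53. 51⁻¹ ≡ 26 (mod 53), so λ ≡ 38.
  x = λ² - 7 - 5 = 1444 - 12 ≡ 1; y = λ·(7 - 1) - 17 ≡ 52. → (1, 52)
3P = (1, 52).
Finally 3P + Q:
(1, 52) + (35, 13). λ = (13 - 52)/(35 - 1) ≡ 14/34 mod 53. 34⁻¹ ≡ 39 (mod 53), so λ ≡ 16.
  x = λ² - 1 - 35 = 256 - 36 ≡ 8; y = λ·(1 - 8) - 52 ≡ 48. → (8, 48)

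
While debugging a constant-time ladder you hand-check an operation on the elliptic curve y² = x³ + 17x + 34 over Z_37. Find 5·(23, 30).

Write Q = (23, 30).
Double-and-add on 5 = (101)₂. Start with Q = (23, 30) for the leading 1-bit.
double: tangent at (23, 30): λ = (3·23² + 17)/(2·30) ≡ 13/23. 23⁻¹ ≡ 29 (mod 37), so λ ≡ 13·29 ≡ 7.
  x = λ² - 23 - 23 = 49 - 46 ≡ 3; y = λ·(23 - 3) - 30 ≡ 36. → (3, 36)
double: tangent at (3, 36): λ = (3·3² + 17)/(2·36) ≡ 7/35. 35⁻¹ ≡ 18 (mod 37), so λ ≡ 7·18 ≡ 15.
  x = λ² - 3 - 3 = 225 - 6 ≡ 34; y = λ·(3 - 34) - 36 ≡ 17. → (34, 17)
add Q: (34, 17) + (23, 30). λ = (30 - 17)/(23 - 34) ≡ 13/26 mod 37. 26⁻¹ ≡ 10 (mod 37), so λ ≡ 19.
  x = λ² - 34 - 23 = 361 - 57 ≡ 8; y = λ·(34 - 8) - 17 ≡ 33. → (8, 33)

(8, 33)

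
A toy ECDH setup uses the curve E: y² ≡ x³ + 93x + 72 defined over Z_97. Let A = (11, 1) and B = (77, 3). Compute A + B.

(11, 1) + (77, 3). λ = (3 - 1)/(77 - 11) ≡ 2/66 mod 97. 66⁻¹ ≡ 25 (mod 97), so λ ≡ 50.
  x = λ² - 11 - 77 = 2500 - 88 ≡ 84; y = λ·(11 - 84) - 1 ≡ 35. → (84, 35)

(84, 35)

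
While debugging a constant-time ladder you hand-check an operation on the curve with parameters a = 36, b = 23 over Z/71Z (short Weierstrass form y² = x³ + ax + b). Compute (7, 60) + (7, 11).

The two points share x = 7 and their y-coordinates satisfy 60 + 11 ≡ 0 (mod 71), so they are inverses. Their sum is O.

O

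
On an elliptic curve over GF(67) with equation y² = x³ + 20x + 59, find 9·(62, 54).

Write P = (62, 54).
Repeated addition: build up to 9P.
2P: tangent at (62, 54): λ = (3·62² + 20)/(2·54) ≡ 28/41. 41⁻¹ ≡ 18 (mod 67), so λ ≡ 28·18 ≡ 35.
  x = λ² - 62 - 62 = 1225 - 124 ≡ 29; y = λ·(62 - 29) - 54 ≡ 29. → (29, 29)
3P: (29, 29) + (62, 54). λ = (54 - 29)/(62 - 29) ≡ 25/33 mod 67. 33⁻¹ ≡ 65 (mod 67) since 33·65 = 2145 ≡ 1, so λ ≡ 17.
  x = λ² - 29 - 62 = 289 - 91 ≡ 64; y = λ·(29 - 64) - 29 ≡ 46. → (64, 46)
4P: (64, 46) + (62, 54). λ = (54 - 46)/(62 - 64) ≡ 8/65 mod 67. 65⁻¹ ≡ 33 (mod 67), so λ ≡ 63.
  x = λ² - 64 - 62 = 3969 - 126 ≡ 24; y = λ·(64 - 24) - 46 ≡ 62. → (24, 62)
5P: (24, 62) + (62, 54). λ = (54 - 62)/(62 - 24) ≡ 59/38 mod 67. 38⁻¹ ≡ 30 (mod 67), so λ ≡ 28.
  x = λ² - 24 - 62 = 784 - 86 ≡ 28; y = λ·(24 - 28) - 62 ≡ 27. → (28, 27)
6P: (28, 27) + (62, 54). λ = (54 - 27)/(62 - 28) ≡ 27/34 mod 67. 34⁻¹ ≡ 2 (mod 67), so λ ≡ 54.
  x = λ² - 28 - 62 = 2916 - 90 ≡ 12; y = λ·(28 - 12) - 27 ≡ 33. → (12, 33)
7P: (12, 33) + (62, 54). λ = (54 - 33)/(62 - 12) ≡ 21/50 mod 67. 50⁻¹ ≡ 63 (mod 67), so λ ≡ 50.
  x = λ² - 12 - 62 = 2500 - 74 ≡ 14; y = λ·(12 - 14) - 33 ≡ 1. → (14, 1)
8P: (14, 1) + (62, 54). λ = (54 - 1)/(62 - 14) ≡ 53/48 mod 67. 48⁻¹ ≡ 7 (mod 67) since 48·7 = 336 ≡ 1, so λ ≡ 36.
  x = λ² - 14 - 62 = 1296 - 76 ≡ 14; y = λ·(14 - 14) - 1 ≡ 66. → (14, 66)
9P: (14, 66) + (62, 54). λ = (54 - 66)/(62 - 14) ≡ 55/48 mod 67. 48⁻¹ ≡ 7 (mod 67), so λ ≡ 50.
  x = λ² - 14 - 62 = 2500 - 76 ≡ 12; y = λ·(14 - 12) - 66 ≡ 34. → (12, 34)

(12, 34)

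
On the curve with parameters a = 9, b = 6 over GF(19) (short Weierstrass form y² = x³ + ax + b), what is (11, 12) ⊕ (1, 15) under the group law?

(11, 12) + (1, 15). λ = (15 - 12)/(1 - 11) ≡ 3/9 mod 19. 9⁻¹ ≡ 17 (mod 19), so λ ≡ 13.
  x = λ² - 11 - 1 = 169 - 12 ≡ 5; y = λ·(11 - 5) - 12 ≡ 9. → (5, 9)

(5, 9)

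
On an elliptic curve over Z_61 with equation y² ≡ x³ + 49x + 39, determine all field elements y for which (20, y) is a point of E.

28, 33

x³ + 49x + 39 = 9019 ≡ 52 (mod 61).
Square roots of 52 mod 61: 28 and 33 (since 28² = 784 ≡ 52).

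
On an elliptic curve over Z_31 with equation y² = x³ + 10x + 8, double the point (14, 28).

(13, 17)

tangent at (14, 28): λ = (3·14² + 10)/(2·28) ≡ 9/25. 25⁻¹ ≡ 5 (mod 31), so λ ≡ 9·5 ≡ 14.
  x = λ² - 14 - 14 = 196 - 28 ≡ 13; y = λ·(14 - 13) - 28 ≡ 17. → (13, 17)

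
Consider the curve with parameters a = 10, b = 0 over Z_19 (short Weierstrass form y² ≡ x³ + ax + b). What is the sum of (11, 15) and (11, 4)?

The two points share x = 11 and their y-coordinates satisfy 15 + 4 ≡ 0 (mod 19), so they are inverses. Their sum is ∞.

O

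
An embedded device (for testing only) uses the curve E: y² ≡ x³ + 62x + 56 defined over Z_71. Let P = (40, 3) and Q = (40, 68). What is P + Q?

O

The two points share x = 40 and their y-coordinates satisfy 3 + 68 ≡ 0 (mod 71), so they are inverses. Their sum is O.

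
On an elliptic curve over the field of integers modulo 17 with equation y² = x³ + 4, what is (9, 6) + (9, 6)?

(0, 2)

tangent at (9, 6): λ = (3·9² + 0)/(2·6) ≡ 5/12. 12⁻¹ ≡ 10 (mod 17) since 12·10 = 120 ≡ 1, so λ ≡ 5·10 ≡ 16.
  x = λ² - 9 - 9 = 256 - 18 ≡ 0; y = λ·(9 - 0) - 6 ≡ 2. → (0, 2)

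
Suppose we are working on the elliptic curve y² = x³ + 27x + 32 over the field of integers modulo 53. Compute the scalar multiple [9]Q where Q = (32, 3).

(26, 48)

Double-and-add on 9 = (1001)₂. Start with Q = (32, 3) for the leading 1-bit.
double: tangent at (32, 3): λ = (3·32² + 27)/(2·3) ≡ 25/6. 6⁻¹ ≡ 9 (mod 53), so λ ≡ 25·9 ≡ 13.
  x = λ² - 32 - 32 = 169 - 64 ≡ 52; y = λ·(32 - 52) - 3 ≡ 2. → (52, 2)
double: tangent at (52, 2): λ = (3·52² + 27)/(2·2) ≡ 30/4. 4⁻¹ ≡ 40 (mod 53), so λ ≡ 30·40 ≡ 34.
  x = λ² - 52 - 52 = 1156 - 104 ≡ 45; y = λ·(52 - 45) - 2 ≡ 24. → (45, 24)
double: tangent at (45, 24): λ = (3·45² + 27)/(2·24) ≡ 7/48. 48⁻¹ ≡ 21 (mod 53) since 48·21 = 1008 ≡ 1, so λ ≡ 7·21 ≡ 41.
  x = λ² - 45 - 45 = 1681 - 90 ≡ 1; y = λ·(45 - 1) - 24 ≡ 31. → (1, 31)
add Q: (1, 31) + (32, 3). λ = (3 - 31)/(32 - 1) ≡ 25/31 mod 53. 31⁻¹ ≡ 12 (mod 53) since 31·12 = 372 ≡ 1, so λ ≡ 35.
  x = λ² - 1 - 32 = 1225 - 33 ≡ 26; y = λ·(1 - 26) - 31 ≡ 48. → (26, 48)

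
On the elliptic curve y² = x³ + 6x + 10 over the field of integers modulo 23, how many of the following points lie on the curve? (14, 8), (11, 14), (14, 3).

(14, 8): 8² ≡ 18, rhs ≡ 9 → off.
(11, 14): 14² ≡ 12, rhs ≡ 4 → off.
(14, 3): 3² ≡ 9, rhs ≡ 9 → on.

1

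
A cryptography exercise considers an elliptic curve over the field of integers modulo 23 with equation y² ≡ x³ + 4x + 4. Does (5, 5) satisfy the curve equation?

no

y² = 5² ≡ 2; x³ + 4x + 4 = 149 ≡ 11 (mod 23). 2 ≠ 11.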